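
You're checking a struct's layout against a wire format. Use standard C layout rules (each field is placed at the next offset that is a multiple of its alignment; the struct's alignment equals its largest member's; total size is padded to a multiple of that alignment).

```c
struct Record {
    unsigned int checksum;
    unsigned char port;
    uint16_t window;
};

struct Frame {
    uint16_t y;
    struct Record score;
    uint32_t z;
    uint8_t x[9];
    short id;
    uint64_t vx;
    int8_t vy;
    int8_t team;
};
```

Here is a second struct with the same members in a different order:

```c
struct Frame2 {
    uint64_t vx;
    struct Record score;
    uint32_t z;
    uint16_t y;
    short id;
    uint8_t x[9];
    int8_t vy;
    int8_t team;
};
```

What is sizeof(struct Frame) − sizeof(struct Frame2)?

8

Record: 0..4  checksum  (4B, 4-aligned); 4..5  port  (1B, 1-aligned); 5..6  -- padding (1B); 6..8  window  (2B, 2-aligned); sizeof = 8, alignof = 4
0..2  y  (2B, 2-aligned)
2..4  -- padding (2B)
4..12  score  (8B, 4-aligned)
12..16  z  (4B, 4-aligned)
16..25  x  (9B, 1-aligned)
25..26  -- padding (1B)
26..28  id  (2B, 2-aligned)
28..32  -- padding (4B)
32..40  vx  (8B, 8-aligned)
40..41  vy  (1B, 1-aligned)
41..42  team  (1B, 1-aligned)
42..48  -- tail padding (6B)
sizeof = 48, alignof = 8
— Frame2 —
0..8  vx  (8B, 8-aligned)
8..16  score  (8B, 4-aligned)
16..20  z  (4B, 4-aligned)
20..22  y  (2B, 2-aligned)
22..24  id  (2B, 2-aligned)
24..33  x  (9B, 1-aligned)
33..34  vy  (1B, 1-aligned)
34..35  team  (1B, 1-aligned)
35..40  -- tail padding (5B)
sizeof = 40, alignof = 8
48 − 40 = 8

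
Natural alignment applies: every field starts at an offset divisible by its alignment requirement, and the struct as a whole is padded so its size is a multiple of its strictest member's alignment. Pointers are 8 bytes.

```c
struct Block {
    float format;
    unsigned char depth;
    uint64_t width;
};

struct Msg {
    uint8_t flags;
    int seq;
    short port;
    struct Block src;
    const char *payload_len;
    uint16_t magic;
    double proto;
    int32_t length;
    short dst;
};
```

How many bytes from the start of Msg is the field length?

56

Block: @0: format [4B, align 4] → 4; @4: depth [1B, align 1] → 5; +3 pad (align 8); @8: width [8B, align 8] → 16; size 16, align 8
@0: flags [1B, align 1] → 1
+3 pad (align 4)
@4: seq [4B, align 4] → 8
@8: port [2B, align 2] → 10
+6 pad (align 8)
@16: src [16B, align 8] → 32
@32: payload_len [8B, align 8] → 40
@40: magic [2B, align 2] → 42
+6 pad (align 8)
@48: proto [8B, align 8] → 56
@56: length [4B, align 4] → 60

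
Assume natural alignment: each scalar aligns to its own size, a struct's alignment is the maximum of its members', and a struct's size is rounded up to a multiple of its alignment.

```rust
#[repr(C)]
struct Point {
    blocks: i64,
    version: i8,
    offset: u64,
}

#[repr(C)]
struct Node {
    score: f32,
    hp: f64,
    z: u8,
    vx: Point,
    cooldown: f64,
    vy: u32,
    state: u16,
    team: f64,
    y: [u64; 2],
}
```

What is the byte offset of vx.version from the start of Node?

32

Point: 0..8  blocks  (8B, 8-aligned); 8..9  version  (1B, 1-aligned); 9..16  -- padding (7B); 16..24  offset  (8B, 8-aligned); sizeof = 24, alignof = 8
0..4  score  (4B, 4-aligned)
4..8  -- padding (4B)
8..16  hp  (8B, 8-aligned)
16..17  z  (1B, 1-aligned)
17..24  -- padding (7B)
24..48  vx  (24B, 8-aligned)
within Point: version at 8
24 + 8 = 32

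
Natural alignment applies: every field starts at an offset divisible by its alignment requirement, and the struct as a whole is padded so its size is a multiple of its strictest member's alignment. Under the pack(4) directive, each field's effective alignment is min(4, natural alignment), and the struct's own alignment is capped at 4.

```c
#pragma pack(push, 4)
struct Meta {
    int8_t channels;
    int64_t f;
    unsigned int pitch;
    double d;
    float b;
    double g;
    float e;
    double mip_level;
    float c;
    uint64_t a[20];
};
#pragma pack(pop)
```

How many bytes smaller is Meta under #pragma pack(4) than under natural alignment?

natural layout:
  0..1  channels  (1B, 1-aligned)
  1..8  -- padding (7B)
  8..16  f  (8B, 8-aligned)
  16..20  pitch  (4B, 4-aligned)
  20..24  -- padding (4B)
  24..32  d  (8B, 8-aligned)
  32..36  b  (4B, 4-aligned)
  36..40  -- padding (4B)
  40..48  g  (8B, 8-aligned)
  48..52  e  (4B, 4-aligned)
  52..56  -- padding (4B)
  56..64  mip_level  (8B, 8-aligned)
  64..68  c  (4B, 4-aligned)
  68..72  -- padding (4B)
  72..232  a  (160B, 8-aligned)
  sizeof = 232, alignof = 8
packed(4) layout:
  0..1  channels  (1B, 1-aligned)
  1..4  -- padding (3B)
  4..12  f  (8B, 4-aligned)
  12..16  pitch  (4B, 4-aligned)
  16..24  d  (8B, 4-aligned)
  24..28  b  (4B, 4-aligned)
  28..36  g  (8B, 4-aligned)
  36..40  e  (4B, 4-aligned)
  40..48  mip_level  (8B, 4-aligned)
  48..52  c  (4B, 4-aligned)
  52..212  a  (160B, 4-aligned)
  sizeof = 212, alignof = 4
232 − 212 = 20

20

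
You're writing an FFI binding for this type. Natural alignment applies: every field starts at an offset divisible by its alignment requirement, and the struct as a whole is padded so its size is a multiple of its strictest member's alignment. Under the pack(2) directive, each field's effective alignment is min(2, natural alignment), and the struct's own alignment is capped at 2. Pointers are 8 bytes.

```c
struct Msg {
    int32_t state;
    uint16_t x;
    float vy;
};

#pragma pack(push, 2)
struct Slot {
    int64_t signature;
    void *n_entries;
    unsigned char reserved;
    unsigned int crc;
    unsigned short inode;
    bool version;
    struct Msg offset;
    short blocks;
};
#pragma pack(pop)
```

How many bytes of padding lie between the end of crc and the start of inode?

Msg: @0: state [4B, align 4] → 4; @4: x [2B, align 2] → 6; +2 pad (align 4); @8: vy [4B, align 4] → 12; size 12, align 4
@0: signature [8B, align 2] → 8
@8: n_entries [8B, align 2] → 16
@16: reserved [1B, align 1] → 17
+1 pad (align 2)
@18: crc [4B, align 2] → 22
@22: inode [2B, align 2] → 24

0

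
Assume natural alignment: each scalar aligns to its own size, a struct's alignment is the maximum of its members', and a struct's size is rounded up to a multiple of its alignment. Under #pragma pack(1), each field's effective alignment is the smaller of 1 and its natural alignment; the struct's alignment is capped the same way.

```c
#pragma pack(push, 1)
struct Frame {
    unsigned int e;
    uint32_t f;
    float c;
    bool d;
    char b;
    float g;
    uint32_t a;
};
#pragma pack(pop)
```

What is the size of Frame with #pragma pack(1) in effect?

22

0..4  e  (4B, 1-aligned)
4..8  f  (4B, 1-aligned)
8..12  c  (4B, 1-aligned)
12..13  d  (1B, 1-aligned)
13..14  b  (1B, 1-aligned)
14..18  g  (4B, 1-aligned)
18..22  a  (4B, 1-aligned)
sizeof = 22, alignof = 1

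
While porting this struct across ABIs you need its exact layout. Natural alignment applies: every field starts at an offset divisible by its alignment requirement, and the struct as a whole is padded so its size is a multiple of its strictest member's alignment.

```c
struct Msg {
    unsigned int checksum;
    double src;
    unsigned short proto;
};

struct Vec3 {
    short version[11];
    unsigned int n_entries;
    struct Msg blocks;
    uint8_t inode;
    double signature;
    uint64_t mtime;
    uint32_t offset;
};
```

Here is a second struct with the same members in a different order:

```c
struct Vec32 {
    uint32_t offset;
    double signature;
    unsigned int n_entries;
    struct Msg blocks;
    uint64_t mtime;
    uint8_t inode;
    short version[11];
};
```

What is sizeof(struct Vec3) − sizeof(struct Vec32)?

8

Msg: checksum at 0 (size 4, align 4) → ends 4; pad 4 to align 8 for src; src at 8 (size 8, align 8) → ends 16; proto at 16 (size 2, align 2) → ends 18; tail pad 6 to reach multiple of 8; total 24 bytes, alignment 8
version at 0 (size 22, align 2) → ends 22
pad 2 to align 4 for n_entries
n_entries at 24 (size 4, align 4) → ends 28
pad 4 to align 8 for blocks
blocks at 32 (size 24, align 8) → ends 56
inode at 56 (size 1, align 1) → ends 57
pad 7 to align 8 for signature
signature at 64 (size 8, align 8) → ends 72
mtime at 72 (size 8, align 8) → ends 80
offset at 80 (size 4, align 4) → ends 84
tail pad 4 to reach multiple of 8
total 88 bytes, alignment 8
— Vec32 —
offset at 0 (size 4, align 4) → ends 4
pad 4 to align 8 for signature
signature at 8 (size 8, align 8) → ends 16
n_entries at 16 (size 4, align 4) → ends 20
pad 4 to align 8 for blocks
blocks at 24 (size 24, align 8) → ends 48
mtime at 48 (size 8, align 8) → ends 56
inode at 56 (size 1, align 1) → ends 57
pad 1 to align 2 for version
version at 58 (size 22, align 2) → ends 80
total 80 bytes, alignment 8
88 − 80 = 8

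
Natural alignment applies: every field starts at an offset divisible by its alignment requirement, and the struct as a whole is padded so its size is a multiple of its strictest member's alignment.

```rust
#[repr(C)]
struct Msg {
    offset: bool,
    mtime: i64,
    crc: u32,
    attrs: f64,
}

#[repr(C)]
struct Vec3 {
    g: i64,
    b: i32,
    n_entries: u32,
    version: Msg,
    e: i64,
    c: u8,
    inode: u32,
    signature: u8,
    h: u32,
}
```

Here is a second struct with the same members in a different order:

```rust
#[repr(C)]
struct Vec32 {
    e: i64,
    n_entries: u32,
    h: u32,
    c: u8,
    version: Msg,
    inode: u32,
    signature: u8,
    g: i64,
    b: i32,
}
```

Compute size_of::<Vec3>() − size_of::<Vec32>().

Msg: @0: offset [1B, align 1] → 1; +7 pad (align 8); @8: mtime [8B, align 8] → 16; @16: crc [4B, align 4] → 20; +4 pad (align 8); @24: attrs [8B, align 8] → 32; size 32, align 8
@0: g [8B, align 8] → 8
@8: b [4B, align 4] → 12
@12: n_entries [4B, align 4] → 16
@16: version [32B, align 8] → 48
@48: e [8B, align 8] → 56
@56: c [1B, align 1] → 57
+3 pad (align 4)
@60: inode [4B, align 4] → 64
@64: signature [1B, align 1] → 65
+3 pad (align 4)
@68: h [4B, align 4] → 72
size 72, align 8
— Vec32 —
@0: e [8B, align 8] → 8
@8: n_entries [4B, align 4] → 12
@12: h [4B, align 4] → 16
@16: c [1B, align 1] → 17
+7 pad (align 8)
@24: version [32B, align 8] → 56
@56: inode [4B, align 4] → 60
@60: signature [1B, align 1] → 61
+3 pad (align 8)
@64: g [8B, align 8] → 72
@72: b [4B, align 4] → 76
+4 tail pad (align 8)
size 80, align 8
72 − 80 = -8

-8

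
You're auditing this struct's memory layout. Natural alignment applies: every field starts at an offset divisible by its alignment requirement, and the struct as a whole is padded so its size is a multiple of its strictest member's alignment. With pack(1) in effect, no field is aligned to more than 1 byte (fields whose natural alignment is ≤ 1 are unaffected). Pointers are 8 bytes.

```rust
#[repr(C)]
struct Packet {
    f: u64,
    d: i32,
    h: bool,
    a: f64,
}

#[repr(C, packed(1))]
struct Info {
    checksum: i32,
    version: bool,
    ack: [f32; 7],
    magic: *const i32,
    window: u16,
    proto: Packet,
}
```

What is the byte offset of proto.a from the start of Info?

Packet: f at 0 (size 8, align 8) → ends 8; d at 8 (size 4, align 4) → ends 12; h at 12 (size 1, align 1) → ends 13; pad 3 to align 8 for a; a at 16 (size 8, align 8) → ends 24; total 24 bytes, alignment 8
checksum at 0 (size 4, align 1) → ends 4
version at 4 (size 1, align 1) → ends 5
ack at 5 (size 28, align 1) → ends 33
magic at 33 (size 8, align 1) → ends 41
window at 41 (size 2, align 1) → ends 43
proto at 43 (size 24, align 1) → ends 67
within Packet: a at 16
43 + 16 = 59

59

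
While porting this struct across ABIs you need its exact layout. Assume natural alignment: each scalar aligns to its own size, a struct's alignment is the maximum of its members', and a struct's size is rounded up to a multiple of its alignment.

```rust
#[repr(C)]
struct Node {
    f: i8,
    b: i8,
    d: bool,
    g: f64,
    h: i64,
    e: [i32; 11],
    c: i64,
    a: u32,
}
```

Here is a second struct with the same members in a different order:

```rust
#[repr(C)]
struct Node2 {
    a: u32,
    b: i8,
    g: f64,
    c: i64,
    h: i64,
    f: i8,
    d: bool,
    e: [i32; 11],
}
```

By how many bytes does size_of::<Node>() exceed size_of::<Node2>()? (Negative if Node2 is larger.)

8

0..1  f  (1B, 1-aligned)
1..2  b  (1B, 1-aligned)
2..3  d  (1B, 1-aligned)
3..8  -- padding (5B)
8..16  g  (8B, 8-aligned)
16..24  h  (8B, 8-aligned)
24..68  e  (44B, 4-aligned)
68..72  -- padding (4B)
72..80  c  (8B, 8-aligned)
80..84  a  (4B, 4-aligned)
84..88  -- tail padding (4B)
sizeof = 88, alignof = 8
— Node2 —
0..4  a  (4B, 4-aligned)
4..5  b  (1B, 1-aligned)
5..8  -- padding (3B)
8..16  g  (8B, 8-aligned)
16..24  c  (8B, 8-aligned)
24..32  h  (8B, 8-aligned)
32..33  f  (1B, 1-aligned)
33..34  d  (1B, 1-aligned)
34..36  -- padding (2B)
36..80  e  (44B, 4-aligned)
sizeof = 80, alignof = 8
88 − 80 = 8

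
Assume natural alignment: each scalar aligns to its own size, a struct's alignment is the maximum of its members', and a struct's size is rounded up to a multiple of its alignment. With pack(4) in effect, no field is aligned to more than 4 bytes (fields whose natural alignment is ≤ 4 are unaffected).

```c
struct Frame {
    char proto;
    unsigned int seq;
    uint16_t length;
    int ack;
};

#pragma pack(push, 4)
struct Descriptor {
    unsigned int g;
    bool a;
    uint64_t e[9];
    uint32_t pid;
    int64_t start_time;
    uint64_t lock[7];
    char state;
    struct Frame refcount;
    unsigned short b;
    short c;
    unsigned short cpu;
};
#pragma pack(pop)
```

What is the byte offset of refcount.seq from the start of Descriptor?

156

Frame: @0: proto [1B, align 1] → 1; +3 pad (align 4); @4: seq [4B, align 4] → 8; @8: length [2B, align 2] → 10; +2 pad (align 4); @12: ack [4B, align 4] → 16; size 16, align 4
@0: g [4B, align 4] → 4
@4: a [1B, align 1] → 5
+3 pad (align 4)
@8: e [72B, align 4] → 80
@80: pid [4B, align 4] → 84
@84: start_time [8B, align 4] → 92
@92: lock [56B, align 4] → 148
@148: state [1B, align 1] → 149
+3 pad (align 4)
@152: refcount [16B, align 4] → 168
within Frame: seq at 4
152 + 4 = 156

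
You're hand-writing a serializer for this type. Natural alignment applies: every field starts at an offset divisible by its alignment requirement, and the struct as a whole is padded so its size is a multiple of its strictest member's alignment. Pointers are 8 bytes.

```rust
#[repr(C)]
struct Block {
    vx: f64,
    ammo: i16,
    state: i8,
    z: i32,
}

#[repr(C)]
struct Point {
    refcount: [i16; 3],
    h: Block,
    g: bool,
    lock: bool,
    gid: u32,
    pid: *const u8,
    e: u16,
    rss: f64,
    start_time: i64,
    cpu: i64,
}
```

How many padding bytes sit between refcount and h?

2

Block: @0: vx [8B, align 8] → 8; @8: ammo [2B, align 2] → 10; @10: state [1B, align 1] → 11; +1 pad (align 4); @12: z [4B, align 4] → 16; size 16, align 8
@0: refcount [6B, align 2] → 6
+2 pad (align 8)
@8: h [16B, align 8] → 24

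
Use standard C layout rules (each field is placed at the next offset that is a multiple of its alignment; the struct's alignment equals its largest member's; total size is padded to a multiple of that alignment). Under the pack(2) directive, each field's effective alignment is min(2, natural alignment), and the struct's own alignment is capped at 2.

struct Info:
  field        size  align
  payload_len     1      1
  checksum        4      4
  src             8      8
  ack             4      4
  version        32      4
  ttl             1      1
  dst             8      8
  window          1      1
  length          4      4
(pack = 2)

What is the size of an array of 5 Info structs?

330

0..1  payload_len  (1B, 1-aligned)
1..2  -- padding (1B)
2..6  checksum  (4B, 2-aligned)
6..14  src  (8B, 2-aligned)
14..18  ack  (4B, 2-aligned)
18..50  version  (32B, 2-aligned)
50..51  ttl  (1B, 1-aligned)
51..52  -- padding (1B)
52..60  dst  (8B, 2-aligned)
60..61  window  (1B, 1-aligned)
61..62  -- padding (1B)
62..66  length  (4B, 2-aligned)
sizeof = 66, alignof = 2
array of 5: 5 × 66 = 330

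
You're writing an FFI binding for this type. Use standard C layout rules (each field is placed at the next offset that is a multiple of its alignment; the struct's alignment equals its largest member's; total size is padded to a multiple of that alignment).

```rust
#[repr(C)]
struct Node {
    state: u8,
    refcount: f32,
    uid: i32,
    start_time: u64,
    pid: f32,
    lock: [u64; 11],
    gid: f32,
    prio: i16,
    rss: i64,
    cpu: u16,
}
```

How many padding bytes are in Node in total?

0..1  state  (1B, 1-aligned)
1..4  -- padding (3B)
4..8  refcount  (4B, 4-aligned)
8..12  uid  (4B, 4-aligned)
12..16  -- padding (4B)
16..24  start_time  (8B, 8-aligned)
24..28  pid  (4B, 4-aligned)
28..32  -- padding (4B)
32..120  lock  (88B, 8-aligned)
120..124  gid  (4B, 4-aligned)
124..126  prio  (2B, 2-aligned)
126..128  -- padding (2B)
128..136  rss  (8B, 8-aligned)
136..138  cpu  (2B, 2-aligned)
138..144  -- tail padding (6B)
sizeof = 144, alignof = 8
data bytes 125, size 144 → padding 19

19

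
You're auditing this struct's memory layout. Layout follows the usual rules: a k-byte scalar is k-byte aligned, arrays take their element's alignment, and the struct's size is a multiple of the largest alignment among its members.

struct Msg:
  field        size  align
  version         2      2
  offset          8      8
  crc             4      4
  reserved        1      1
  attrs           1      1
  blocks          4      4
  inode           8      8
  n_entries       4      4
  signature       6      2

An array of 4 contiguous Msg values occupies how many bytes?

@0: version [2B, align 2] → 2
+6 pad (align 8)
@8: offset [8B, align 8] → 16
@16: crc [4B, align 4] → 20
@20: reserved [1B, align 1] → 21
@21: attrs [1B, align 1] → 22
+2 pad (align 4)
@24: blocks [4B, align 4] → 28
+4 pad (align 8)
@32: inode [8B, align 8] → 40
@40: n_entries [4B, align 4] → 44
@44: signature [6B, align 2] → 50
+6 tail pad (align 8)
size 56, align 8
array of 4: 4 × 56 = 224

224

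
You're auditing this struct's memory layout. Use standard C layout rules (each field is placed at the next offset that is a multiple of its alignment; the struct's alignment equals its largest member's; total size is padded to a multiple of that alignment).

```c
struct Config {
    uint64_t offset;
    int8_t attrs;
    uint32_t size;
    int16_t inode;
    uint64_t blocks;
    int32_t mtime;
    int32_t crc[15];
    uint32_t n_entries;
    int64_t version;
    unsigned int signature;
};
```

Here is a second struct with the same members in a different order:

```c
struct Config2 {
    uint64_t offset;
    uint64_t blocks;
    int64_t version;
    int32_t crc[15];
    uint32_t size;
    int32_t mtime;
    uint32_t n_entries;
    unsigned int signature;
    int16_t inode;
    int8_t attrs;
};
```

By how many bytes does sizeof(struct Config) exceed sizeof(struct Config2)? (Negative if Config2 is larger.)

16

offset at 0 (size 8, align 8) → ends 8
attrs at 8 (size 1, align 1) → ends 9
pad 3 to align 4 for size
size at 12 (size 4, align 4) → ends 16
inode at 16 (size 2, align 2) → ends 18
pad 6 to align 8 for blocks
blocks at 24 (size 8, align 8) → ends 32
mtime at 32 (size 4, align 4) → ends 36
crc at 36 (size 60, align 4) → ends 96
n_entries at 96 (size 4, align 4) → ends 100
pad 4 to align 8 for version
version at 104 (size 8, align 8) → ends 112
signature at 112 (size 4, align 4) → ends 116
tail pad 4 to reach multiple of 8
total 120 bytes, alignment 8
— Config2 —
offset at 0 (size 8, align 8) → ends 8
blocks at 8 (size 8, align 8) → ends 16
version at 16 (size 8, align 8) → ends 24
crc at 24 (size 60, align 4) → ends 84
size at 84 (size 4, align 4) → ends 88
mtime at 88 (size 4, align 4) → ends 92
n_entries at 92 (size 4, align 4) → ends 96
signature at 96 (size 4, align 4) → ends 100
inode at 100 (size 2, align 2) → ends 102
attrs at 102 (size 1, align 1) → ends 103
tail pad 1 to reach multiple of 8
total 104 bytes, alignment 8
120 − 104 = 16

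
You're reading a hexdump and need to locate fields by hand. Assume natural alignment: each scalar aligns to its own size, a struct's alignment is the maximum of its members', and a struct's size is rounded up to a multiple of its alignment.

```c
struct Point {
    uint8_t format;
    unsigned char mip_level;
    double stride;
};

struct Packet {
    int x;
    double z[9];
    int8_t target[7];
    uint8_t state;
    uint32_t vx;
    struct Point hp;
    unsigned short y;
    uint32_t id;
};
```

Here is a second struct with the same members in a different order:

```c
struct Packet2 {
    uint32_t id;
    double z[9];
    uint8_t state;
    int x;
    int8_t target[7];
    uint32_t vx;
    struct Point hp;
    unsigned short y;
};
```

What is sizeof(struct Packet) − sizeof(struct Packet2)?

-8

Point: @0: format [1B, align 1] → 1; @1: mip_level [1B, align 1] → 2; +6 pad (align 8); @8: stride [8B, align 8] → 16; size 16, align 8
@0: x [4B, align 4] → 4
+4 pad (align 8)
@8: z [72B, align 8] → 80
@80: target [7B, align 1] → 87
@87: state [1B, align 1] → 88
@88: vx [4B, align 4] → 92
+4 pad (align 8)
@96: hp [16B, align 8] → 112
@112: y [2B, align 2] → 114
+2 pad (align 4)
@116: id [4B, align 4] → 120
size 120, align 8
— Packet2 —
@0: id [4B, align 4] → 4
+4 pad (align 8)
@8: z [72B, align 8] → 80
@80: state [1B, align 1] → 81
+3 pad (align 4)
@84: x [4B, align 4] → 88
@88: target [7B, align 1] → 95
+1 pad (align 4)
@96: vx [4B, align 4] → 100
+4 pad (align 8)
@104: hp [16B, align 8] → 120
@120: y [2B, align 2] → 122
+6 tail pad (align 8)
size 128, align 8
120 − 128 = -8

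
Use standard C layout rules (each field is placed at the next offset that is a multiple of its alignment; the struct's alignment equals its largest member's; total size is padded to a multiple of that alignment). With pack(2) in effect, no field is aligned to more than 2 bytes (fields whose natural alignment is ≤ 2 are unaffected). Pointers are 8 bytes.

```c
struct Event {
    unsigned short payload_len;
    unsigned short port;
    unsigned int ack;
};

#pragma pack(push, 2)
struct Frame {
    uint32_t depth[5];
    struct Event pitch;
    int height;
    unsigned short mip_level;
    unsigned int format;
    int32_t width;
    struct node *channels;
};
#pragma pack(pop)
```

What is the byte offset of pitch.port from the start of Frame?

22

Event: @0: payload_len [2B, align 2] → 2; @2: port [2B, align 2] → 4; @4: ack [4B, align 4] → 8; size 8, align 4
@0: depth [20B, align 2] → 20
@20: pitch [8B, align 2] → 28
within Event: port at 2
20 + 2 = 22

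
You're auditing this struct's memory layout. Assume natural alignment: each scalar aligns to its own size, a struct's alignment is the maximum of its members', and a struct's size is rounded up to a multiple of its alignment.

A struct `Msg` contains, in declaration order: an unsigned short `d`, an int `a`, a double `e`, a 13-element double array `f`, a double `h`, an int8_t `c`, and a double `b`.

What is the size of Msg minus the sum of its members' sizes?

9

d at 0 (size 2, align 2) → ends 2
pad 2 to align 4 for a
a at 4 (size 4, align 4) → ends 8
e at 8 (size 8, align 8) → ends 16
f at 16 (size 104, align 8) → ends 120
h at 120 (size 8, align 8) → ends 128
c at 128 (size 1, align 1) → ends 129
pad 7 to align 8 for b
b at 136 (size 8, align 8) → ends 144
total 144 bytes, alignment 8
data bytes 135, size 144 → padding 9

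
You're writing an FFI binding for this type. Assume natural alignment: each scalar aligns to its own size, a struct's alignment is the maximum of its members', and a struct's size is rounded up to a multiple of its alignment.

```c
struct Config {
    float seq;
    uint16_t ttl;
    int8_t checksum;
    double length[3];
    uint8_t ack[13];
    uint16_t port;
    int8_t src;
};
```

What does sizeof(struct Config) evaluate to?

@0: seq [4B, align 4] → 4
@4: ttl [2B, align 2] → 6
@6: checksum [1B, align 1] → 7
+1 pad (align 8)
@8: length [24B, align 8] → 32
@32: ack [13B, align 1] → 45
+1 pad (align 2)
@46: port [2B, align 2] → 48
@48: src [1B, align 1] → 49
+7 tail pad (align 8)
size 56, align 8

56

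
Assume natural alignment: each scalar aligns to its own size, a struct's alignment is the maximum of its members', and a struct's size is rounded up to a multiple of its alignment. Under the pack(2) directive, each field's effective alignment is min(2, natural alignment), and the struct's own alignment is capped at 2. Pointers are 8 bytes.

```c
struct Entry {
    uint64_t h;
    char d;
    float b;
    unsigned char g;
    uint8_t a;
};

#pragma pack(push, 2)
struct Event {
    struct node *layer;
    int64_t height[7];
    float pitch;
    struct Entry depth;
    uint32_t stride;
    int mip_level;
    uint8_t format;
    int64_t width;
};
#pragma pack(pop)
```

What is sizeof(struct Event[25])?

2750

Entry: h at 0 (size 8, align 8) → ends 8; d at 8 (size 1, align 1) → ends 9; pad 3 to align 4 for b; b at 12 (size 4, align 4) → ends 16; g at 16 (size 1, align 1) → ends 17; a at 17 (size 1, align 1) → ends 18; tail pad 6 to reach multiple of 8; total 24 bytes, alignment 8
layer at 0 (size 8, align 2) → ends 8
height at 8 (size 56, align 2) → ends 64
pitch at 64 (size 4, align 2) → ends 68
depth at 68 (size 24, align 2) → ends 92
stride at 92 (size 4, align 2) → ends 96
mip_level at 96 (size 4, align 2) → ends 100
format at 100 (size 1, align 1) → ends 101
pad 1 to align 2 for width
width at 102 (size 8, align 2) → ends 110
total 110 bytes, alignment 2
array of 25: 25 × 110 = 2750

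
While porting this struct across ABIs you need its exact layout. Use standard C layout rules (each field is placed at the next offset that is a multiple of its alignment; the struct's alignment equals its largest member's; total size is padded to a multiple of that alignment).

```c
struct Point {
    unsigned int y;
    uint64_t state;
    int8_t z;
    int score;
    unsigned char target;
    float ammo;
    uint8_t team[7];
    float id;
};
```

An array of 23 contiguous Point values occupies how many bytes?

1104

0..4  y  (4B, 4-aligned)
4..8  -- padding (4B)
8..16  state  (8B, 8-aligned)
16..17  z  (1B, 1-aligned)
17..20  -- padding (3B)
20..24  score  (4B, 4-aligned)
24..25  target  (1B, 1-aligned)
25..28  -- padding (3B)
28..32  ammo  (4B, 4-aligned)
32..39  team  (7B, 1-aligned)
39..40  -- padding (1B)
40..44  id  (4B, 4-aligned)
44..48  -- tail padding (4B)
sizeof = 48, alignof = 8
array of 23: 23 × 48 = 1104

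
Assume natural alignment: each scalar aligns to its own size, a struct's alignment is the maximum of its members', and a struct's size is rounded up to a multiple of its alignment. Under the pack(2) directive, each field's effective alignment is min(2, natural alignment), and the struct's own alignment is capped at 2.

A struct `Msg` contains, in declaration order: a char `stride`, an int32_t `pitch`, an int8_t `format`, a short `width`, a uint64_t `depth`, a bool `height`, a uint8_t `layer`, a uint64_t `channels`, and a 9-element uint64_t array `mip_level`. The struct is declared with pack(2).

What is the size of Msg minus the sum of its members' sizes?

2

0..1  stride  (1B, 1-aligned)
1..2  -- padding (1B)
2..6  pitch  (4B, 2-aligned)
6..7  format  (1B, 1-aligned)
7..8  -- padding (1B)
8..10  width  (2B, 2-aligned)
10..18  depth  (8B, 2-aligned)
18..19  height  (1B, 1-aligned)
19..20  layer  (1B, 1-aligned)
20..28  channels  (8B, 2-aligned)
28..100  mip_level  (72B, 2-aligned)
sizeof = 100, alignof = 2
data bytes 98, size 100 → padding 2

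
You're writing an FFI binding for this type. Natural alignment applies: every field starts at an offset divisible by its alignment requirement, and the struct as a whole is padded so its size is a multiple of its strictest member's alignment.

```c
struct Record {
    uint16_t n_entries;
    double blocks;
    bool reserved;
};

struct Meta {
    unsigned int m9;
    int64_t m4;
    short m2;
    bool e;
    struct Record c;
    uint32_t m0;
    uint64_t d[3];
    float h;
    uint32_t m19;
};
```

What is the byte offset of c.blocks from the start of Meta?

32

Record: @0: n_entries [2B, align 2] → 2; +6 pad (align 8); @8: blocks [8B, align 8] → 16; @16: reserved [1B, align 1] → 17; +7 tail pad (align 8); size 24, align 8
@0: m9 [4B, align 4] → 4
+4 pad (align 8)
@8: m4 [8B, align 8] → 16
@16: m2 [2B, align 2] → 18
@18: e [1B, align 1] → 19
+5 pad (align 8)
@24: c [24B, align 8] → 48
within Record: blocks at 8
24 + 8 = 32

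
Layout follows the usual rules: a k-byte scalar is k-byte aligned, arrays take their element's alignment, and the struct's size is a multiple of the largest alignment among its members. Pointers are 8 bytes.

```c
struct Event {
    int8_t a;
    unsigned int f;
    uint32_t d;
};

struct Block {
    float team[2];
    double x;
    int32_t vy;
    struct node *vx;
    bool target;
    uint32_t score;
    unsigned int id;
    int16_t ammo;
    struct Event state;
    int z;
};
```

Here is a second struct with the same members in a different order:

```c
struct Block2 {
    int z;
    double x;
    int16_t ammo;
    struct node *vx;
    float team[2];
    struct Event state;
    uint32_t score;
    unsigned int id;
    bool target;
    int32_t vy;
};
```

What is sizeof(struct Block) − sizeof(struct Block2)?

-8

Event: @0: a [1B, align 1] → 1; +3 pad (align 4); @4: f [4B, align 4] → 8; @8: d [4B, align 4] → 12; size 12, align 4
@0: team [8B, align 4] → 8
@8: x [8B, align 8] → 16
@16: vy [4B, align 4] → 20
+4 pad (align 8)
@24: vx [8B, align 8] → 32
@32: target [1B, align 1] → 33
+3 pad (align 4)
@36: score [4B, align 4] → 40
@40: id [4B, align 4] → 44
@44: ammo [2B, align 2] → 46
+2 pad (align 4)
@48: state [12B, align 4] → 60
@60: z [4B, align 4] → 64
size 64, align 8
— Block2 —
@0: z [4B, align 4] → 4
+4 pad (align 8)
@8: x [8B, align 8] → 16
@16: ammo [2B, align 2] → 18
+6 pad (align 8)
@24: vx [8B, align 8] → 32
@32: team [8B, align 4] → 40
@40: state [12B, align 4] → 52
@52: score [4B, align 4] → 56
@56: id [4B, align 4] → 60
@60: target [1B, align 1] → 61
+3 pad (align 4)
@64: vy [4B, align 4] → 68
+4 tail pad (align 8)
size 72, align 8
64 − 72 = -8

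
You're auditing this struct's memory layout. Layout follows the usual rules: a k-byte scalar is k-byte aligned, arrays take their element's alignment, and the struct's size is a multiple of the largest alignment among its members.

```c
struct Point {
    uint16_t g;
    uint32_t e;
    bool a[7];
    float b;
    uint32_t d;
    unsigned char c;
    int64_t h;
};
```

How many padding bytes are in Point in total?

0..2  g  (2B, 2-aligned)
2..4  -- padding (2B)
4..8  e  (4B, 4-aligned)
8..15  a  (7B, 1-aligned)
15..16  -- padding (1B)
16..20  b  (4B, 4-aligned)
20..24  d  (4B, 4-aligned)
24..25  c  (1B, 1-aligned)
25..32  -- padding (7B)
32..40  h  (8B, 8-aligned)
sizeof = 40, alignof = 8
data bytes 30, size 40 → padding 10

10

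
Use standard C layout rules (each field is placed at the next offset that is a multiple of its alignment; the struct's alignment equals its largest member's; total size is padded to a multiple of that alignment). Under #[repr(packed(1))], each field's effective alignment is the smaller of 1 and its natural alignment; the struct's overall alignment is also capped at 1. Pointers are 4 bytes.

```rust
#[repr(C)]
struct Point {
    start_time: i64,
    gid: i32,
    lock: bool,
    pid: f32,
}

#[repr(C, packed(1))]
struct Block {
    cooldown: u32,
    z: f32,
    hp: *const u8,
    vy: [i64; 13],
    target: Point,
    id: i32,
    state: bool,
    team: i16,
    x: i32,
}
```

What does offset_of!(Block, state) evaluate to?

144

Point: @0: start_time [8B, align 8] → 8; @8: gid [4B, align 4] → 12; @12: lock [1B, align 1] → 13; +3 pad (align 4); @16: pid [4B, align 4] → 20; +4 tail pad (align 8); size 24, align 8
@0: cooldown [4B, align 1] → 4
@4: z [4B, align 1] → 8
@8: hp [4B, align 1] → 12
@12: vy [104B, align 1] → 116
@116: target [24B, align 1] → 140
@140: id [4B, align 1] → 144
@144: state [1B, align 1] → 145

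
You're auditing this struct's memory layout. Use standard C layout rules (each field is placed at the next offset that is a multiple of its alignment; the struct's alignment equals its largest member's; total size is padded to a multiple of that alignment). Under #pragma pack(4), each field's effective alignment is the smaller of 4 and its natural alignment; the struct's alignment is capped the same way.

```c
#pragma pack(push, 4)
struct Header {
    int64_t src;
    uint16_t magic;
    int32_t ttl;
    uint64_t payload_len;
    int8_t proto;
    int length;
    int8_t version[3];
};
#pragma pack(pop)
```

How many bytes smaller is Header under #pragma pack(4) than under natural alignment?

4

natural layout:
  src at 0 (size 8, align 8) → ends 8
  magic at 8 (size 2, align 2) → ends 10
  pad 2 to align 4 for ttl
  ttl at 12 (size 4, align 4) → ends 16
  payload_len at 16 (size 8, align 8) → ends 24
  proto at 24 (size 1, align 1) → ends 25
  pad 3 to align 4 for length
  length at 28 (size 4, align 4) → ends 32
  version at 32 (size 3, align 1) → ends 35
  tail pad 5 to reach multiple of 8
  total 40 bytes, alignment 8
packed(4) layout:
  src at 0 (size 8, align 4) → ends 8
  magic at 8 (size 2, align 2) → ends 10
  pad 2 to align 4 for ttl
  ttl at 12 (size 4, align 4) → ends 16
  payload_len at 16 (size 8, align 4) → ends 24
  proto at 24 (size 1, align 1) → ends 25
  pad 3 to align 4 for length
  length at 28 (size 4, align 4) → ends 32
  version at 32 (size 3, align 1) → ends 35
  tail pad 1 to reach multiple of 4
  total 36 bytes, alignment 4
40 − 36 = 4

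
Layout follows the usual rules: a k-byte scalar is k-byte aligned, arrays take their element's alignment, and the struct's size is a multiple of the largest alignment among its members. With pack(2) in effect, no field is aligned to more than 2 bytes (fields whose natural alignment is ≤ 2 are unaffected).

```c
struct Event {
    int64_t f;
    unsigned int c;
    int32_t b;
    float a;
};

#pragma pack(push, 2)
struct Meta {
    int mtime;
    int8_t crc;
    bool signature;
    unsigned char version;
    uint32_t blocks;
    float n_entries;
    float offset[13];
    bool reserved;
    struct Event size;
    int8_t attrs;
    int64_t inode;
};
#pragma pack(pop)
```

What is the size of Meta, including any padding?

Event: f at 0 (size 8, align 8) → ends 8; c at 8 (size 4, align 4) → ends 12; b at 12 (size 4, align 4) → ends 16; a at 16 (size 4, align 4) → ends 20; tail pad 4 to reach multiple of 8; total 24 bytes, alignment 8
mtime at 0 (size 4, align 2) → ends 4
crc at 4 (size 1, align 1) → ends 5
signature at 5 (size 1, align 1) → ends 6
version at 6 (size 1, align 1) → ends 7
pad 1 to align 2 for blocks
blocks at 8 (size 4, align 2) → ends 12
n_entries at 12 (size 4, align 2) → ends 16
offset at 16 (size 52, align 2) → ends 68
reserved at 68 (size 1, align 1) → ends 69
pad 1 to align 2 for size
size at 70 (size 24, align 2) → ends 94
attrs at 94 (size 1, align 1) → ends 95
pad 1 to align 2 for inode
inode at 96 (size 8, align 2) → ends 104
total 104 bytes, alignment 2

104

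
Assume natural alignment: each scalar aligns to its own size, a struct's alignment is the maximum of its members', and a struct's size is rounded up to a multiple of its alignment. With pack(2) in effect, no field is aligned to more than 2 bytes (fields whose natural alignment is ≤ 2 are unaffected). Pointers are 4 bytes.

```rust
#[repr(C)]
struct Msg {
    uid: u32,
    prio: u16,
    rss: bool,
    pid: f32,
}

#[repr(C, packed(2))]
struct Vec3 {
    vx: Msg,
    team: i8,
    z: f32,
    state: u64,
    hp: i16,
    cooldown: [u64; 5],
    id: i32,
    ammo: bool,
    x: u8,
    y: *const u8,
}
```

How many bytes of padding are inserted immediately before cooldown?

0

Msg: uid at 0 (size 4, align 4) → ends 4; prio at 4 (size 2, align 2) → ends 6; rss at 6 (size 1, align 1) → ends 7; pad 1 to align 4 for pid; pid at 8 (size 4, align 4) → ends 12; total 12 bytes, alignment 4
vx at 0 (size 12, align 2) → ends 12
team at 12 (size 1, align 1) → ends 13
pad 1 to align 2 for z
z at 14 (size 4, align 2) → ends 18
state at 18 (size 8, align 2) → ends 26
hp at 26 (size 2, align 2) → ends 28
cooldown at 28 (size 40, align 2) → ends 68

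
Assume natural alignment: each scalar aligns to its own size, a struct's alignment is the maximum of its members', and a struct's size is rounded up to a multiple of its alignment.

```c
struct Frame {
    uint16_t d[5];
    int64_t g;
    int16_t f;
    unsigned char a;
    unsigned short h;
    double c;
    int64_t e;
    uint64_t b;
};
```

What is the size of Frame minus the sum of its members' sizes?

9

0..10  d  (10B, 2-aligned)
10..16  -- padding (6B)
16..24  g  (8B, 8-aligned)
24..26  f  (2B, 2-aligned)
26..27  a  (1B, 1-aligned)
27..28  -- padding (1B)
28..30  h  (2B, 2-aligned)
30..32  -- padding (2B)
32..40  c  (8B, 8-aligned)
40..48  e  (8B, 8-aligned)
48..56  b  (8B, 8-aligned)
sizeof = 56, alignof = 8
data bytes 47, size 56 → padding 9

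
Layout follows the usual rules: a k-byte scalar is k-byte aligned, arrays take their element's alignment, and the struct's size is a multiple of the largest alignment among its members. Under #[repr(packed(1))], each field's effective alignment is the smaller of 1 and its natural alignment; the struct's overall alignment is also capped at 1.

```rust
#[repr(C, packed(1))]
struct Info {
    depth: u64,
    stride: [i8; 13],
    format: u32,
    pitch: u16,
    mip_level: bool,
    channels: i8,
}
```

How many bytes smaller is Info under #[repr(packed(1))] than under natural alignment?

natural layout:
  @0: depth [8B, align 8] → 8
  @8: stride [13B, align 1] → 21
  +3 pad (align 4)
  @24: format [4B, align 4] → 28
  @28: pitch [2B, align 2] → 30
  @30: mip_level [1B, align 1] → 31
  @31: channels [1B, align 1] → 32
  size 32, align 8
packed(1) layout:
  @0: depth [8B, align 1] → 8
  @8: stride [13B, align 1] → 21
  @21: format [4B, align 1] → 25
  @25: pitch [2B, align 1] → 27
  @27: mip_level [1B, align 1] → 28
  @28: channels [1B, align 1] → 29
  size 29, align 1
32 − 29 = 3

3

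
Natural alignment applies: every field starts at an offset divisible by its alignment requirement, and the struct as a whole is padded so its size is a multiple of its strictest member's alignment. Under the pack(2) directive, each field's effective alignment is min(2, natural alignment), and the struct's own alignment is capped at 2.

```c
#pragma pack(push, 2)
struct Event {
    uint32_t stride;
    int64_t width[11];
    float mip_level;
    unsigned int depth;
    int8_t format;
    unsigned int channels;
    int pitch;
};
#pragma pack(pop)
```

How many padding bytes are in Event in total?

1

0..4  stride  (4B, 2-aligned)
4..92  width  (88B, 2-aligned)
92..96  mip_level  (4B, 2-aligned)
96..100  depth  (4B, 2-aligned)
100..101  format  (1B, 1-aligned)
101..102  -- padding (1B)
102..106  channels  (4B, 2-aligned)
106..110  pitch  (4B, 2-aligned)
sizeof = 110, alignof = 2
data bytes 109, size 110 → padding 1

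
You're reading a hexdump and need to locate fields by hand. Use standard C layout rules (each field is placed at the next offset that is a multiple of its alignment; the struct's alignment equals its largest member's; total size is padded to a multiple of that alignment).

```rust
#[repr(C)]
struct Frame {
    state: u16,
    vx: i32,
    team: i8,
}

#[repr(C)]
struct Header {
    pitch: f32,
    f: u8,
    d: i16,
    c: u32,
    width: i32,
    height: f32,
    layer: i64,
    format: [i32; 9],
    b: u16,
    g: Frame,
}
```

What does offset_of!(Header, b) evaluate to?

Frame: state at 0 (size 2, align 2) → ends 2; pad 2 to align 4 for vx; vx at 4 (size 4, align 4) → ends 8; team at 8 (size 1, align 1) → ends 9; tail pad 3 to reach multiple of 4; total 12 bytes, alignment 4
pitch at 0 (size 4, align 4) → ends 4
f at 4 (size 1, align 1) → ends 5
pad 1 to align 2 for d
d at 6 (size 2, align 2) → ends 8
c at 8 (size 4, align 4) → ends 12
width at 12 (size 4, align 4) → ends 16
height at 16 (size 4, align 4) → ends 20
pad 4 to align 8 for layer
layer at 24 (size 8, align 8) → ends 32
format at 32 (size 36, align 4) → ends 68
b at 68 (size 2, align 2) → ends 70

68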